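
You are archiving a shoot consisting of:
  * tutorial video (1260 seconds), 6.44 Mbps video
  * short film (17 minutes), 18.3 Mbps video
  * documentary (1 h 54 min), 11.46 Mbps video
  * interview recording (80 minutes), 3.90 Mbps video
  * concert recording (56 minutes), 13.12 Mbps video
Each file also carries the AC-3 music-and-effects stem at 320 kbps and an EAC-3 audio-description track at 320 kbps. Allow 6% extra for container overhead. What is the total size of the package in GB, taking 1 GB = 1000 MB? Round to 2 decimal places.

23.72 GB

Audio total: 320 + 320 = 640 kbps = 0.640 Mbps.
tutorial video: 7.080 Mbps × 1260 s × 1.06 = 9456.0 Mb
short film: 18.940 Mbps × 1020 s × 1.06 = 20477.9 Mb
documentary: 12.100 Mbps × 6840 s × 1.06 = 87729.8 Mb
interview recording: 4.540 Mbps × 4800 s × 1.06 = 23099.5 Mb
concert recording: 13.760 Mbps × 3360 s × 1.06 = 49007.6 Mb
Total: 189771.0 Mb = 23721.4 MB.
= 23.72 GB.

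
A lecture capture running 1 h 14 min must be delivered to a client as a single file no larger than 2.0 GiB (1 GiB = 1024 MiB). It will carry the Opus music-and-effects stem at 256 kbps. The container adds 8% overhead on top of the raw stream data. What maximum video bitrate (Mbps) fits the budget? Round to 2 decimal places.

3.33 Mbps

Budget: 2.0 GiB = 17179.9 Mb.
Stream payload after overhead: 17179.9 / 1.08 = 15907.3 Mb.
1 h 14 min = 74 min = 4440 s
Total bitrate budget: 15907.3 Mb / 4440 s = 3.583 Mbps.
Audio: 256 kbps = 0.256 Mbps.
Video: 3.583 − 0.256 = 3.327 Mbps.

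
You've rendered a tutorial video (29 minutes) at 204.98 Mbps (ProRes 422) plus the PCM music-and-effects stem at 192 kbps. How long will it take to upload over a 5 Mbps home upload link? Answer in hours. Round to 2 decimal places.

29 min = 1740 s
Audio: 192 kbps = 0.192 Mbps.
Total bitrate: 205.172 Mbps.
File: 205.172 Mbps × 1740 s = 356999.3 Mb.
At 5 Mbps: 356999.3 / 5 = 71399.9 s ≈ 19.8 hours.

19.83 hours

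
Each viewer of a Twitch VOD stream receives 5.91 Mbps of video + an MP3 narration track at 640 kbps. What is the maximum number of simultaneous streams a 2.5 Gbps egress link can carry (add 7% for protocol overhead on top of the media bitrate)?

Audio: 640 kbps = 0.640 Mbps.
Per-viewer media rate: 6.550 Mbps.
On the wire with 7% overhead: 7.008 Mbps.
2.5 Gbps = 2,500 Mbps; 2,500 / 7.008 = 356.71 → 356 viewers.

356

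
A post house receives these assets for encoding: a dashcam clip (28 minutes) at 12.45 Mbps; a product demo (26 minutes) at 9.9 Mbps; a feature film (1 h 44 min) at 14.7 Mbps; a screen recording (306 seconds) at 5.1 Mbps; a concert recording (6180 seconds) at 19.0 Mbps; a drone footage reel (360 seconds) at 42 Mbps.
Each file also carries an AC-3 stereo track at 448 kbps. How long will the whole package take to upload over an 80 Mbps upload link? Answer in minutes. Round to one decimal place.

Audio: 448 kbps = 0.448 Mbps.
dashcam clip: 12.898 Mbps × 1680 s = 21668.6 Mb
product demo: 10.348 Mbps × 1560 s = 16142.9 Mb
feature film: 15.148 Mbps × 6240 s = 94523.5 Mb
screen recording: 5.548 Mbps × 306 s = 1697.7 Mb
concert recording: 19.448 Mbps × 6180 s = 120188.6 Mb
drone footage reel: 42.448 Mbps × 360 s = 15281.3 Mb
Total: 269502.6 Mb = 33687.8 MB.
At 80 Mbps: 269502.6 / 80 = 3369 s ≈ 56.1 minutes.

56.1 minutes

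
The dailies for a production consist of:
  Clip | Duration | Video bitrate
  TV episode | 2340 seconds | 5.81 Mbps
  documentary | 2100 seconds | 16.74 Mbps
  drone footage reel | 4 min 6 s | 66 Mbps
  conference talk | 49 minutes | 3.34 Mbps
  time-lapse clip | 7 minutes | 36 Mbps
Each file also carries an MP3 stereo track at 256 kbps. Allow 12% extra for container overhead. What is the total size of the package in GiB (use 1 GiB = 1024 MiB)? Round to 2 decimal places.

Audio: 256 kbps = 0.256 Mbps.
TV episode: 6.066 Mbps × 2340 s × 1.12 = 15897.8 Mb
documentary: 16.996 Mbps × 2100 s × 1.12 = 39974.6 Mb
drone footage reel: 66.256 Mbps × 246 s × 1.12 = 18254.9 Mb
conference talk: 3.596 Mbps × 2940 s × 1.12 = 11840.9 Mb
time-lapse clip: 36.256 Mbps × 420 s × 1.12 = 17054.8 Mb
Total: 103022.9 Mb = 12877.9 MB.
= 11.99 GiB.

11.99 GiB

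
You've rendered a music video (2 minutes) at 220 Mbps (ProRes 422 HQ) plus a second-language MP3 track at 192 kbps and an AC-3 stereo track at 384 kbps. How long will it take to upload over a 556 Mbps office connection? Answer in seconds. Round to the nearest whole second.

48 seconds

2 min = 120 s
Audio total: 192 + 384 = 576 kbps = 0.576 Mbps.
Total bitrate: 220.576 Mbps.
File: 220.576 Mbps × 120 s = 26469.1 Mb.
At 556 Mbps: 26469.1 / 556 = 47.6 s ≈ 47.6 seconds.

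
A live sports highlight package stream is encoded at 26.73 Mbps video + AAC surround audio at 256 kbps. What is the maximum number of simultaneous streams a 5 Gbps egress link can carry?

Audio: 256 kbps = 0.256 Mbps.
Per-viewer media rate: 26.986 Mbps.
5 Gbps = 5,000 Mbps; 5,000 / 26.986 = 185.28 → 185 viewers.

185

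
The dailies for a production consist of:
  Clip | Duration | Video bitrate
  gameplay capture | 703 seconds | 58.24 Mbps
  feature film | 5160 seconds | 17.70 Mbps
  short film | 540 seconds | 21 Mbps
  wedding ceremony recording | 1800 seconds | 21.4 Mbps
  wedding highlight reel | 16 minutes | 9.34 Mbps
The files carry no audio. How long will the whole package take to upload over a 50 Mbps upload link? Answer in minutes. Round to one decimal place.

63.7 minutes

gameplay capture: 58.240 Mbps × 703 s = 40942.7 Mb
feature film: 17.700 Mbps × 5160 s = 91332.0 Mb
short film: 21.000 Mbps × 540 s = 11340.0 Mb
wedding ceremony recording: 21.400 Mbps × 1800 s = 38520.0 Mb
wedding highlight reel: 9.340 Mbps × 960 s = 8966.4 Mb
Total: 191101.1 Mb = 23887.6 MB.
At 50 Mbps: 191101.1 / 50 = 3822 s ≈ 63.7 minutes.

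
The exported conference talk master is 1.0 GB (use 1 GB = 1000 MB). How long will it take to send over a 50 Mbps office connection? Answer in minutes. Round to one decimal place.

2.7 minutes

File: 1.0 GB = 8000.0 Mb.
At 50 Mbps: 8000.0 / 50 = 160.0 s ≈ 2.67 minutes.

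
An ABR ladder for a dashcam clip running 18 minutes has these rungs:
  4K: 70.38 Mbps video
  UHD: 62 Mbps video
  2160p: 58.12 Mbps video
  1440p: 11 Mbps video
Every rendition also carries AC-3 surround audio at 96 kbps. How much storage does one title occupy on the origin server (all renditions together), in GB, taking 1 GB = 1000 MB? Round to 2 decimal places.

18 min = 1080 s
Audio: 96 kbps = 0.096 Mbps.
Sum of rendition bitrates: (70.38+0.096) + (62+0.096) + (58.12+0.096) + (11+0.096) = 201.884 Mbps.
× 1080 s = 218,035 Mb = 27,254 MB = 27.25 GB.

27.25 GB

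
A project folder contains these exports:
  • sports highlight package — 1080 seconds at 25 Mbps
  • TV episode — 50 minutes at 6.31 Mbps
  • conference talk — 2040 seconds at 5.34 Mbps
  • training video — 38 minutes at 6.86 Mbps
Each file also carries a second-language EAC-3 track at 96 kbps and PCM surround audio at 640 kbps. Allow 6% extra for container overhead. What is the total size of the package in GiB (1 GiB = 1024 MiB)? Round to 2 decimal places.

9.71 GiB

Audio total: 96 + 640 = 736 kbps = 0.736 Mbps.
sports highlight package: 25.736 Mbps × 1080 s × 1.06 = 29462.6 Mb
TV episode: 7.046 Mbps × 3000 s × 1.06 = 22406.3 Mb
conference talk: 6.076 Mbps × 2040 s × 1.06 = 13138.7 Mb
training video: 7.596 Mbps × 2280 s × 1.06 = 18358.0 Mb
Total: 83365.6 Mb = 10420.7 MB.
= 9.705 GiB.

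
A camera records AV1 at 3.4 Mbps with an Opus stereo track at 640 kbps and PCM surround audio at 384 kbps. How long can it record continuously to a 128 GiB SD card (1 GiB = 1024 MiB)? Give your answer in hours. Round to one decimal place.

Audio total: 640 + 384 = 1024 kbps = 1.024 Mbps.
Total bitrate: 3.4 + 1.024 = 4.424 Mbps.
Capacity: 128 GiB = 1,099,512 Mb.
Recording time: 1,099,512 / 4.424 = 248,533 s ≈ 69.0 hours.

69.0 hours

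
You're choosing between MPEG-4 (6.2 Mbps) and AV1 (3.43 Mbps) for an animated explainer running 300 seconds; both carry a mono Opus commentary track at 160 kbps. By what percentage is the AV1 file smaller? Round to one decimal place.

43.6%

Audio: 160 kbps = 0.160 Mbps.
MPEG-4: 6.360 Mbps × 300 s = 1908.0 Mb = 238.500 MB.
AV1: 3.590 Mbps × 300 s = 1077.0 Mb = 134.625 MB.
Reduction: (1 − 134.625/238.500) × 100 = 43.55%.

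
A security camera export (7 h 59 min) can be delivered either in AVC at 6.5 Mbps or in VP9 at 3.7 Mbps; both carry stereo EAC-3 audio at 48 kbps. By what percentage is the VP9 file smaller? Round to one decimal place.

42.8%

7 h 59 min = 479 min = 28740 s
Audio: 48 kbps = 0.048 Mbps.
AVC: 6.548 Mbps × 28740 s = 188189.5 Mb = 23.524 GB.
VP9: 3.748 Mbps × 28740 s = 107717.5 Mb = 13.465 GB.
Reduction: (1 − 13.465/23.524) × 100 = 42.76%.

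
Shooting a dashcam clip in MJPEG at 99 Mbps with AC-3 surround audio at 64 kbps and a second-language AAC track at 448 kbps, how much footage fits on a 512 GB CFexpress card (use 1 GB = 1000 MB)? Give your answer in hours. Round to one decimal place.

Audio total: 64 + 448 = 512 kbps = 0.512 Mbps.
Total bitrate: 99 + 0.512 = 99.512 Mbps.
Capacity: 512 GB = 4,096,000 Mb.
Recording time: 4,096,000 / 99.512 = 41,161 s ≈ 11.4 hours.

11.4 hours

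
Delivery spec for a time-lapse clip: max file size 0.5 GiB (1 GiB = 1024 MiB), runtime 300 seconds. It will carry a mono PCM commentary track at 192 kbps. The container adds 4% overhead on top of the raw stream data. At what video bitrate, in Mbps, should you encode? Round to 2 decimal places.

13.57 Mbps

Budget: 0.5 GiB = 4295.0 Mb.
Stream payload after overhead: 4295.0 / 1.04 = 4129.8 Mb.
Total bitrate budget: 4129.8 Mb / 300 s = 13.766 Mbps.
Audio: 192 kbps = 0.192 Mbps.
Video: 13.766 − 0.192 = 13.574 Mbps.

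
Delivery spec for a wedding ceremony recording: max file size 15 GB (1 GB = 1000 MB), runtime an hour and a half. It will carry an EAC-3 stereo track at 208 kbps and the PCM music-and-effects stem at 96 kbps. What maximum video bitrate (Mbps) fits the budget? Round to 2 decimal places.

Budget: 15 GB = 120000.0 Mb.
1.5 h = 5400 s
Total bitrate budget: 120000.0 Mb / 5400 s = 22.222 Mbps.
Audio total: 208 + 96 = 304 kbps = 0.304 Mbps.
Video: 22.222 − 0.304 = 21.918 Mbps.

21.92 Mbps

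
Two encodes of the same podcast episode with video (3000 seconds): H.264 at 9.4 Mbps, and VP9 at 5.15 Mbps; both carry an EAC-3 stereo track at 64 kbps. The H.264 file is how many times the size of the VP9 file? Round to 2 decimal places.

1.82

Audio: 64 kbps = 0.064 Mbps.
H.264: 9.464 Mbps × 3000 s = 28392.0 Mb = 3.549 GB.
VP9: 5.214 Mbps × 3000 s = 15642.0 Mb = 1.955 GB.
Ratio: 3.549 / 1.955 = 1.815.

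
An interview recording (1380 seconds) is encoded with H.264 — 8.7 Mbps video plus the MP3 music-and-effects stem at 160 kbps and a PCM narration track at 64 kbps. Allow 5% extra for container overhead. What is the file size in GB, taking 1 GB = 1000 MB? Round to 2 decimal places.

Audio total: 160 + 64 = 224 kbps = 0.224 Mbps.
Total bitrate: 8.7 + 0.224 = 8.924 Mbps.
Stream data: 8.924 Mbps × 1380 s = 12315.1 Mb.
With 5% container overhead: ×1.05.
12,931 Mb ÷ 8 = 1,616 MB → 1.616 GB.

1.62 GB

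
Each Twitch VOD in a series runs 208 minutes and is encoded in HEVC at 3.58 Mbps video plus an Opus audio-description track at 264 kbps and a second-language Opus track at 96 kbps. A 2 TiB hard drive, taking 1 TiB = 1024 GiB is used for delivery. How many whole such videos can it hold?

357

208 min = 12480 s
Audio total: 264 + 96 = 360 kbps = 0.360 Mbps.
Total bitrate: 3.940 Mbps.
Per item: 3.940 Mbps × 12480 s = 49,171 Mb = 6,146 MB.
Capacity: 2 TiB = 17,592,186 Mb; 357.77 items → 357 complete.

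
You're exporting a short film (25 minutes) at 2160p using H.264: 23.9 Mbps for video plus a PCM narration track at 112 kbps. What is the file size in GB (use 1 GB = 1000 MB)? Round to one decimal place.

25 min = 1500 s
Audio: 112 kbps = 0.112 Mbps.
Total bitrate: 23.9 + 0.112 = 24.012 Mbps.
Stream data: 24.012 Mbps × 1500 s = 36018.0 Mb.
36,018 Mb ÷ 8 = 4,502 MB → 4.502 GB.

4.5 GB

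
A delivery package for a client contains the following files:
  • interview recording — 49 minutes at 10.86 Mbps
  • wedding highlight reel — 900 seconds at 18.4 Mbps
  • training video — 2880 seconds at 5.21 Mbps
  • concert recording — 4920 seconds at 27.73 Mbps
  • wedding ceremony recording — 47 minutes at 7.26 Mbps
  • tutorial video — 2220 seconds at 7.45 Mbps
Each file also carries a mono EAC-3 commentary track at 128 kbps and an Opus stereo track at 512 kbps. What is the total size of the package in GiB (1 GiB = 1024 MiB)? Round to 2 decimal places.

Audio total: 128 + 512 = 640 kbps = 0.640 Mbps.
interview recording: 11.500 Mbps × 2940 s = 33810.0 Mb
wedding highlight reel: 19.040 Mbps × 900 s = 17136.0 Mb
training video: 5.850 Mbps × 2880 s = 16848.0 Mb
concert recording: 28.370 Mbps × 4920 s = 139580.4 Mb
wedding ceremony recording: 7.900 Mbps × 2820 s = 22278.0 Mb
tutorial video: 8.090 Mbps × 2220 s = 17959.8 Mb
Total: 247612.2 Mb = 30951.5 MB.
= 28.83 GiB.

28.83 GiB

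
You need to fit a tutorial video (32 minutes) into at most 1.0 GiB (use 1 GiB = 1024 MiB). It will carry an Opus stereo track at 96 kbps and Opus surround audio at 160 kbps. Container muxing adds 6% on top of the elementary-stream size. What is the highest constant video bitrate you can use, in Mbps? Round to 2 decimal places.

Budget: 1.0 GiB = 8589.9 Mb.
Stream payload after overhead: 8589.9 / 1.06 = 8103.7 Mb.
32 min = 1920 s
Total bitrate budget: 8103.7 Mb / 1920 s = 4.221 Mbps.
Audio total: 96 + 160 = 256 kbps = 0.256 Mbps.
Video: 4.221 − 0.256 = 3.965 Mbps.

3.96 Mbps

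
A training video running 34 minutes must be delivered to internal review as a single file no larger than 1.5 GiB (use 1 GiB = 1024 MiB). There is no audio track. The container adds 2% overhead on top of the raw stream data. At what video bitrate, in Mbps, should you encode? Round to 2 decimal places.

Budget: 1.5 GiB = 12884.9 Mb.
Stream payload after overhead: 12884.9 / 1.02 = 12632.3 Mb.
34 min = 2040 s
Total bitrate budget: 12632.3 Mb / 2040 s = 6.192 Mbps.

6.19 Mbps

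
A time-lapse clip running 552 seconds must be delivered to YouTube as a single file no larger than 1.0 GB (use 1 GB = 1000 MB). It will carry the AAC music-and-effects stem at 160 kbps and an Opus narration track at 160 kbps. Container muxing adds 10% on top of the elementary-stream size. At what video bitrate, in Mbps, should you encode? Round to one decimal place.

12.9 Mbps

Budget: 1.0 GB = 8000.0 Mb.
Stream payload after overhead: 8000.0 / 1.10 = 7272.7 Mb.
Total bitrate budget: 7272.7 Mb / 552 s = 13.175 Mbps.
Audio total: 160 + 160 = 320 kbps = 0.320 Mbps.
Video: 13.175 − 0.320 = 12.855 Mbps.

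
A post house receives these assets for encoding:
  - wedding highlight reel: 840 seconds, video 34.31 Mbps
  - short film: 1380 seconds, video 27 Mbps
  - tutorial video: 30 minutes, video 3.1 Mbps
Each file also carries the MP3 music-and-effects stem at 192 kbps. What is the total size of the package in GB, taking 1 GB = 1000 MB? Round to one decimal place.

Audio: 192 kbps = 0.192 Mbps.
wedding highlight reel: 34.502 Mbps × 840 s = 28981.7 Mb
short film: 27.192 Mbps × 1380 s = 37525.0 Mb
tutorial video: 3.292 Mbps × 1800 s = 5925.6 Mb
Total: 72432.2 Mb = 9054.0 MB.
= 9.054 GB.

9.1 GB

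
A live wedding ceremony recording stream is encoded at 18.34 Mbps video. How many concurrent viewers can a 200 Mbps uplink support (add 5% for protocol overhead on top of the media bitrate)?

10

On the wire with 5% overhead: 19.257 Mbps.
200 Mbps = 200.0 Mbps; 200.0 / 19.257 = 10.39 → 10 viewers.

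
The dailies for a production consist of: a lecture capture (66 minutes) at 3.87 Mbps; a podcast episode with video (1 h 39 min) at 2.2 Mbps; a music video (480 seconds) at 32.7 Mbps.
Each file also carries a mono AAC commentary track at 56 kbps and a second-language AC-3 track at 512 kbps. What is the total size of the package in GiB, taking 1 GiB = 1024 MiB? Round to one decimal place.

Audio total: 56 + 512 = 568 kbps = 0.568 Mbps.
lecture capture: 4.438 Mbps × 3960 s = 17574.5 Mb
podcast episode with video: 2.768 Mbps × 5940 s = 16441.9 Mb
music video: 33.268 Mbps × 480 s = 15968.6 Mb
Total: 49985.0 Mb = 6248.1 MB.
= 5.819 GiB.

5.8 GiB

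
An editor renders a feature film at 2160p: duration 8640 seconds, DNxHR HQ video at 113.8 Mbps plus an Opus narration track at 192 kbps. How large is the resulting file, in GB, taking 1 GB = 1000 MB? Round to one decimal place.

Audio: 192 kbps = 0.192 Mbps.
Total bitrate: 113.8 + 0.192 = 113.992 Mbps.
Stream data: 113.992 Mbps × 8640 s = 984890.9 Mb.
984,891 Mb ÷ 8 = 123,111 MB → 123.1 GB.

123.1 GB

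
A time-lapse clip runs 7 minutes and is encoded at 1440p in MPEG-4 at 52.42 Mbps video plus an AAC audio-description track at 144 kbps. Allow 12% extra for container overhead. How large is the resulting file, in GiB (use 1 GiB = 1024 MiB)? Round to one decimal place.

7 min = 420 s
Audio: 144 kbps = 0.144 Mbps.
Total bitrate: 52.42 + 0.144 = 52.564 Mbps.
Stream data: 52.564 Mbps × 420 s = 22076.9 Mb.
With 12% container overhead: ×1.12.
24,726 Mb = 3,090,763,200 bytes ÷ 1,073,741,824 = 2.878 GiB.

2.9 GiB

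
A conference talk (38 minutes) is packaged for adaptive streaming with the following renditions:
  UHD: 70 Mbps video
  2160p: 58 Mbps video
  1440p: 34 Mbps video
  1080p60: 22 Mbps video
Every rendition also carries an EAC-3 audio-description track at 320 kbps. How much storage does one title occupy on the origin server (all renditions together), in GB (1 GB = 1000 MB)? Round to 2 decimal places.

52.80 GB

38 min = 2280 s
Audio: 320 kbps = 0.320 Mbps.
Sum of rendition bitrates: (70+0.320) + (58+0.320) + (34+0.320) + (22+0.320) = 185.280 Mbps.
× 2280 s = 422,438 Mb = 52,805 MB = 52.80 GB.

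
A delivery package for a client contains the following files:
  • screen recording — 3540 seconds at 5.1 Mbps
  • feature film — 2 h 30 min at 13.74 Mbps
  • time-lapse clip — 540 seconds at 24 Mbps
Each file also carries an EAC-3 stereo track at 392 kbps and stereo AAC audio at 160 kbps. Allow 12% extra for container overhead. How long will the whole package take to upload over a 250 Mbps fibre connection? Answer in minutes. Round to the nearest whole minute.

12 minutes

Audio total: 392 + 160 = 552 kbps = 0.552 Mbps.
screen recording: 5.652 Mbps × 3540 s × 1.12 = 22409.0 Mb
feature film: 14.292 Mbps × 9000 s × 1.12 = 144063.4 Mb
time-lapse clip: 24.552 Mbps × 540 s × 1.12 = 14849.0 Mb
Total: 181321.5 Mb = 22665.2 MB.
At 250 Mbps: 181321.5 / 250 = 725 s ≈ 12.1 minutes.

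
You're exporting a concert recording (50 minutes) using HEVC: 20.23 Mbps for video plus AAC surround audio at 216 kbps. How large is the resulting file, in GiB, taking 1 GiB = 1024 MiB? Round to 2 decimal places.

50 min = 3000 s
Audio: 216 kbps = 0.216 Mbps.
Total bitrate: 20.23 + 0.216 = 20.446 Mbps.
Stream data: 20.446 Mbps × 3000 s = 61338.0 Mb.
61,338 Mb = 7,667,250,000 bytes ÷ 1,073,741,824 = 7.141 GiB.

7.14 GiB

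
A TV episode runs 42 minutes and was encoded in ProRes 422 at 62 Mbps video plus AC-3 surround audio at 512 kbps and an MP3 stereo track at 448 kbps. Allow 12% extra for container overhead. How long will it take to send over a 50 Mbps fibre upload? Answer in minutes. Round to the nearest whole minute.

42 min = 2520 s
Audio total: 512 + 448 = 960 kbps = 0.960 Mbps.
Total bitrate: 62.960 Mbps.
File: 62.960 Mbps × 2520 s = 158659.2 Mb.
With 12% container overhead: ×1.12. → 177698.3 Mb.
At 50 Mbps: 177698.3 / 50 = 3554.0 s ≈ 59.2 minutes.

59 minutes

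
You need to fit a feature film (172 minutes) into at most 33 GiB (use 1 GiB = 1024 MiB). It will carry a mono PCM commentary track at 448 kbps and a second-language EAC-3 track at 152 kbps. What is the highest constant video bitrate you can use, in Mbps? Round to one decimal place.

Budget: 33 GiB = 283467.8 Mb.
172 min = 10320 s
Total bitrate budget: 283467.8 Mb / 10320 s = 27.468 Mbps.
Audio total: 448 + 152 = 600 kbps = 0.600 Mbps.
Video: 27.468 − 0.600 = 26.868 Mbps.

26.9 Mbps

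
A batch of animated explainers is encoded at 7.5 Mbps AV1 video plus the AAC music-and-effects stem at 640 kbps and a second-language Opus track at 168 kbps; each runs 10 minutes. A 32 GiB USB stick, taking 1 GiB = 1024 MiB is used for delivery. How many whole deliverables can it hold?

10 min = 600 s
Audio total: 640 + 168 = 808 kbps = 0.808 Mbps.
Total bitrate: 8.308 Mbps.
Per item: 8.308 Mbps × 600 s = 4,985 Mb = 623.1 MB.
Capacity: 32 GiB = 274,878 Mb; 55.14 items → 55 complete.

55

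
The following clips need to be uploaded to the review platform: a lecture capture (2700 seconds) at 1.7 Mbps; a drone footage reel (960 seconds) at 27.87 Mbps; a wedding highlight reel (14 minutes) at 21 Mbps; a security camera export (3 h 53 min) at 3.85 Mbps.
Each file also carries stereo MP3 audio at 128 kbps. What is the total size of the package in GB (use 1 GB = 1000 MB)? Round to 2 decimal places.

Audio: 128 kbps = 0.128 Mbps.
lecture capture: 1.828 Mbps × 2700 s = 4935.6 Mb
drone footage reel: 27.998 Mbps × 960 s = 26878.1 Mb
wedding highlight reel: 21.128 Mbps × 840 s = 17747.5 Mb
security camera export: 3.978 Mbps × 13980 s = 55612.4 Mb
Total: 105173.6 Mb = 13146.7 MB.
= 13.15 GB.

13.15 GB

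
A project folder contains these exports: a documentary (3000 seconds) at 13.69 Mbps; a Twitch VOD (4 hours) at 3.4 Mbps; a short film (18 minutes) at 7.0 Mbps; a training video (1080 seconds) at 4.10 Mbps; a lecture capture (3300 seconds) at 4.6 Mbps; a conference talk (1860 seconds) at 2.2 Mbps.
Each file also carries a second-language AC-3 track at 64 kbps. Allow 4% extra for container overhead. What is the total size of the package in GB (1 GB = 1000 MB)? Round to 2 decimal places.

Audio: 64 kbps = 0.064 Mbps.
documentary: 13.754 Mbps × 3000 s × 1.04 = 42912.5 Mb
Twitch VOD: 3.464 Mbps × 14400 s × 1.04 = 51876.9 Mb
short film: 7.064 Mbps × 1080 s × 1.04 = 7934.3 Mb
training video: 4.164 Mbps × 1080 s × 1.04 = 4677.0 Mb
lecture capture: 4.664 Mbps × 3300 s × 1.04 = 16006.8 Mb
conference talk: 2.264 Mbps × 1860 s × 1.04 = 4379.5 Mb
Total: 127787.0 Mb = 15973.4 MB.
= 15.97 GB.

15.97 GB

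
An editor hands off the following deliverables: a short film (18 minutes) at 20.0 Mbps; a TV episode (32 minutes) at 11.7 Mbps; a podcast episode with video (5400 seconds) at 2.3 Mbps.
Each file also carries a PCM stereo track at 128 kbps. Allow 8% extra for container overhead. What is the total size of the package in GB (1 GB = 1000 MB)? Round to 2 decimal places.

Audio: 128 kbps = 0.128 Mbps.
short film: 20.128 Mbps × 1080 s × 1.08 = 23477.3 Mb
TV episode: 11.828 Mbps × 1920 s × 1.08 = 24526.5 Mb
podcast episode with video: 2.428 Mbps × 5400 s × 1.08 = 14160.1 Mb
Total: 62163.9 Mb = 7770.5 MB.
= 7.770 GB.

7.77 GB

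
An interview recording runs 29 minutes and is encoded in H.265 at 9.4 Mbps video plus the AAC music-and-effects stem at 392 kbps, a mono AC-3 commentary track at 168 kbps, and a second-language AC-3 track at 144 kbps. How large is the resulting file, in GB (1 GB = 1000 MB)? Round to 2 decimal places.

29 min = 1740 s
Audio total: 392 + 168 + 144 = 704 kbps = 0.704 Mbps.
Total bitrate: 9.4 + 0.704 = 10.104 Mbps.
Stream data: 10.104 Mbps × 1740 s = 17581.0 Mb.
17,581 Mb ÷ 8 = 2,198 MB → 2.198 GB.

2.20 GB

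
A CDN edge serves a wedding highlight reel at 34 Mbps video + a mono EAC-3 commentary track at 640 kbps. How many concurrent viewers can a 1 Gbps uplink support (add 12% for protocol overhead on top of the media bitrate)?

Audio: 640 kbps = 0.640 Mbps.
Per-viewer media rate: 34.640 Mbps.
On the wire with 12% overhead: 38.797 Mbps.
1 Gbps = 1,000 Mbps; 1,000 / 38.797 = 25.78 → 25 viewers.

25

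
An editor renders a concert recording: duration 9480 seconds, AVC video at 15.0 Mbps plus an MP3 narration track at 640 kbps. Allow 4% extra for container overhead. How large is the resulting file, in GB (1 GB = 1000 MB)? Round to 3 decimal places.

Audio: 640 kbps = 0.640 Mbps.
Total bitrate: 15.0 + 0.640 = 15.640 Mbps.
Stream data: 15.640 Mbps × 9480 s = 148267.2 Mb.
With 4% container overhead: ×1.04.
154,198 Mb ÷ 8 = 19,275 MB → 19.27 GB.

19.275 GB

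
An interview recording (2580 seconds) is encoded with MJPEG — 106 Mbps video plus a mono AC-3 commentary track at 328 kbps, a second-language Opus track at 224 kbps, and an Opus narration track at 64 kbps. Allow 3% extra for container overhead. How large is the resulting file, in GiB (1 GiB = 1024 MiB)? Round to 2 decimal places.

32.98 GiB

Audio total: 328 + 224 + 64 = 616 kbps = 0.616 Mbps.
Total bitrate: 106 + 0.616 = 106.616 Mbps.
Stream data: 106.616 Mbps × 2580 s = 275069.3 Mb.
With 3% container overhead: ×1.03.
283,321 Mb = 35,415,169,800 bytes ÷ 1,073,741,824 = 32.98 GiB.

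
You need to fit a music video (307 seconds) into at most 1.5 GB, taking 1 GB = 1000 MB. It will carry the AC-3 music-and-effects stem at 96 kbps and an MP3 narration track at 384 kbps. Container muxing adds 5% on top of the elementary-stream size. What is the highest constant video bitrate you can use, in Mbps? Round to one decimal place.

Budget: 1.5 GB = 12000.0 Mb.
Stream payload after overhead: 12000.0 / 1.05 = 11428.6 Mb.
Total bitrate budget: 11428.6 Mb / 307 s = 37.227 Mbps.
Audio total: 96 + 384 = 480 kbps = 0.480 Mbps.
Video: 37.227 − 0.480 = 36.747 Mbps.

36.7 Mbps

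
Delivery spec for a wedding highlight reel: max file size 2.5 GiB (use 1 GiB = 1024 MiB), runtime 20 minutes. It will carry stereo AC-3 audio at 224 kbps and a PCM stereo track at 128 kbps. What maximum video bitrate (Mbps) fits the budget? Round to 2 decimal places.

17.54 Mbps

Budget: 2.5 GiB = 21474.8 Mb.
20 min = 1200 s
Total bitrate budget: 21474.8 Mb / 1200 s = 17.896 Mbps.
Audio total: 224 + 128 = 352 kbps = 0.352 Mbps.
Video: 17.896 − 0.352 = 17.544 Mbps.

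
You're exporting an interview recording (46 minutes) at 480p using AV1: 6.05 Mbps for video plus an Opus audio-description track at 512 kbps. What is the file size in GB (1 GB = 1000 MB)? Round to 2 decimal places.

2.26 GB

46 min = 2760 s
Audio: 512 kbps = 0.512 Mbps.
Total bitrate: 6.05 + 0.512 = 6.562 Mbps.
Stream data: 6.562 Mbps × 2760 s = 18111.1 Mb.
18,111 Mb ÷ 8 = 2,264 MB → 2.264 GB.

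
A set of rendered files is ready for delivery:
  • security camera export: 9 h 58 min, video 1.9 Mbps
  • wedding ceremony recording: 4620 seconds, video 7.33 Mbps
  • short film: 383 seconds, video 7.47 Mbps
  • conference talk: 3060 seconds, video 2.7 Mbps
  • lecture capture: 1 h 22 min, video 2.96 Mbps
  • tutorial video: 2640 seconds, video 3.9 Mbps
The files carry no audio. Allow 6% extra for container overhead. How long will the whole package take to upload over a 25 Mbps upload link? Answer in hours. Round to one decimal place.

security camera export: 1.900 Mbps × 35880 s × 1.06 = 72262.3 Mb
wedding ceremony recording: 7.330 Mbps × 4620 s × 1.06 = 35896.5 Mb
short film: 7.470 Mbps × 383 s × 1.06 = 3032.7 Mb
conference talk: 2.700 Mbps × 3060 s × 1.06 = 8757.7 Mb
lecture capture: 2.960 Mbps × 4920 s × 1.06 = 15437.0 Mb
tutorial video: 3.900 Mbps × 2640 s × 1.06 = 10913.8 Mb
Total: 146299.9 Mb = 18287.5 MB.
At 25 Mbps: 146299.9 / 25 = 5852 s ≈ 1.63 hours.

1.6 hours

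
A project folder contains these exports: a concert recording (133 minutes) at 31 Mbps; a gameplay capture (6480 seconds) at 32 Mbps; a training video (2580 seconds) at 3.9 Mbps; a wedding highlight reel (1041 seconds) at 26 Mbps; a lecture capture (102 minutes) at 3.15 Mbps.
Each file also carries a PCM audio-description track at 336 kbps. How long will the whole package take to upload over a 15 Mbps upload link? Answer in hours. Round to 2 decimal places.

9.62 hours

Audio: 336 kbps = 0.336 Mbps.
concert recording: 31.336 Mbps × 7980 s = 250061.3 Mb
gameplay capture: 32.336 Mbps × 6480 s = 209537.3 Mb
training video: 4.236 Mbps × 2580 s = 10928.9 Mb
wedding highlight reel: 26.336 Mbps × 1041 s = 27415.8 Mb
lecture capture: 3.486 Mbps × 6120 s = 21334.3 Mb
Total: 519277.5 Mb = 64909.7 MB.
At 15 Mbps: 519277.5 / 15 = 34619 s ≈ 9.62 hours.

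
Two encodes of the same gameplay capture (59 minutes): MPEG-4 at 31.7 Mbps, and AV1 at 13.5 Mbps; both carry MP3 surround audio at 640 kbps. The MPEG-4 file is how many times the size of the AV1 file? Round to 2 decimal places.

59 min = 3540 s
Audio: 640 kbps = 0.640 Mbps.
MPEG-4: 32.340 Mbps × 3540 s = 114483.6 Mb = 14.310 GB.
AV1: 14.140 Mbps × 3540 s = 50055.6 Mb = 6.257 GB.
Ratio: 14.310 / 6.257 = 2.287.

2.29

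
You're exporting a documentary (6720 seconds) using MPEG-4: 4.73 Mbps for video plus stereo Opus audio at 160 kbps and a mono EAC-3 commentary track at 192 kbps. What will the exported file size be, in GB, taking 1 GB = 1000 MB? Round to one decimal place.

4.3 GB

Audio total: 160 + 192 = 352 kbps = 0.352 Mbps.
Total bitrate: 4.73 + 0.352 = 5.082 Mbps.
Stream data: 5.082 Mbps × 6720 s = 34151.0 Mb.
34,151 Mb ÷ 8 = 4,269 MB → 4.269 GB.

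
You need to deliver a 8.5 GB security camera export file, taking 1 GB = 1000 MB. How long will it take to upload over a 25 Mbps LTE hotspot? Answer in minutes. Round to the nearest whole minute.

45 minutes

File: 8.5 GB = 68000.0 Mb.
At 25 Mbps: 68000.0 / 25 = 2720.0 s ≈ 45.3 minutes.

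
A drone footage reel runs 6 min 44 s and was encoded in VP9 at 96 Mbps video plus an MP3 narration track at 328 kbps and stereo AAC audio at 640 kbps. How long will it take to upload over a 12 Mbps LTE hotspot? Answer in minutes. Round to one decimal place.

6 min 44 s = 404 s
Audio total: 328 + 640 = 968 kbps = 0.968 Mbps.
Total bitrate: 96.968 Mbps.
File: 96.968 Mbps × 404 s = 39175.1 Mb.
At 12 Mbps: 39175.1 / 12 = 3264.6 s ≈ 54.4 minutes.

54.4 minutes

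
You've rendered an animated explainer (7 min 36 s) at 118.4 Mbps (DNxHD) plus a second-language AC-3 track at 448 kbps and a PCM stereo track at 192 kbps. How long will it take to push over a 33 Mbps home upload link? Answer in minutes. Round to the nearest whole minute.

7 min 36 s = 456 s
Audio total: 448 + 192 = 640 kbps = 0.640 Mbps.
Total bitrate: 119.040 Mbps.
File: 119.040 Mbps × 456 s = 54282.2 Mb.
At 33 Mbps: 54282.2 / 33 = 1644.9 s ≈ 27.4 minutes.

27 minutes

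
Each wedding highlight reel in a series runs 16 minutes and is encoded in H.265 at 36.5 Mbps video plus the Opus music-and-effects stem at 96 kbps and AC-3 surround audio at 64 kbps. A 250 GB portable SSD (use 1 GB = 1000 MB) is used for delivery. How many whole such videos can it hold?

56

16 min = 960 s
Audio total: 96 + 64 = 160 kbps = 0.160 Mbps.
Total bitrate: 36.660 Mbps.
Per item: 36.660 Mbps × 960 s = 35,194 Mb = 4,399 MB.
Capacity: 250 GB = 2,000,000 Mb; 56.83 items → 56 complete.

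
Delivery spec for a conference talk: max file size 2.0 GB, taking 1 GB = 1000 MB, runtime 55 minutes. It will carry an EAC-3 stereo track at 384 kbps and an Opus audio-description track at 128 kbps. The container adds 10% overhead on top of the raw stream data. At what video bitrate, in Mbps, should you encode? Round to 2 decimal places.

Budget: 2.0 GB = 16000.0 Mb.
Stream payload after overhead: 16000.0 / 1.10 = 14545.5 Mb.
55 min = 3300 s
Total bitrate budget: 14545.5 Mb / 3300 s = 4.408 Mbps.
Audio total: 384 + 128 = 512 kbps = 0.512 Mbps.
Video: 4.408 − 0.512 = 3.896 Mbps.

3.90 Mbps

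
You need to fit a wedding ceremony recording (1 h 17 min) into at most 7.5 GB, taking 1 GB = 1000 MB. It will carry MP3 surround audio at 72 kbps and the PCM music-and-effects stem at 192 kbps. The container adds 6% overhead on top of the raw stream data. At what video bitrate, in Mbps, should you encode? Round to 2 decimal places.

Budget: 7.5 GB = 60000.0 Mb.
Stream payload after overhead: 60000.0 / 1.06 = 56603.8 Mb.
1 h 17 min = 77 min = 4620 s
Total bitrate budget: 56603.8 Mb / 4620 s = 12.252 Mbps.
Audio total: 72 + 192 = 264 kbps = 0.264 Mbps.
Video: 12.252 − 0.264 = 11.988 Mbps.

11.99 Mbps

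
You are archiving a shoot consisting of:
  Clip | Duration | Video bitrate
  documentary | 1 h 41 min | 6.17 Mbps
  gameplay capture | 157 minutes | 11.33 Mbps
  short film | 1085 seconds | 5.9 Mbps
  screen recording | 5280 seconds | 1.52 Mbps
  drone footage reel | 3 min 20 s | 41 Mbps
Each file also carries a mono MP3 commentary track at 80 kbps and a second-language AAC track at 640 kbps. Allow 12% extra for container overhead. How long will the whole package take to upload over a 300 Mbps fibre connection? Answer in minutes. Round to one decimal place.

Audio total: 80 + 640 = 720 kbps = 0.720 Mbps.
documentary: 6.890 Mbps × 6060 s × 1.12 = 46763.8 Mb
gameplay capture: 12.050 Mbps × 9420 s × 1.12 = 127132.3 Mb
short film: 6.620 Mbps × 1085 s × 1.12 = 8044.6 Mb
screen recording: 2.240 Mbps × 5280 s × 1.12 = 13246.5 Mb
drone footage reel: 41.720 Mbps × 200 s × 1.12 = 9345.3 Mb
Total: 204532.5 Mb = 25566.6 MB.
At 300 Mbps: 204532.5 / 300 = 682 s ≈ 11.4 minutes.

11.4 minutes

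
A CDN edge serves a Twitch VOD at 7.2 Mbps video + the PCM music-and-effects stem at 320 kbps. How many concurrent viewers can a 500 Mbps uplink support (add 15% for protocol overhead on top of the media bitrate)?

Audio: 320 kbps = 0.320 Mbps.
Per-viewer media rate: 7.520 Mbps.
On the wire with 15% overhead: 8.648 Mbps.
500 Mbps = 500.0 Mbps; 500.0 / 8.648 = 57.82 → 57 viewers.

57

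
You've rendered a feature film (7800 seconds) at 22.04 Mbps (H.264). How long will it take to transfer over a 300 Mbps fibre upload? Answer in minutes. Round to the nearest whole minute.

File: 22.040 Mbps × 7800 s = 171912.0 Mb.
At 300 Mbps: 171912.0 / 300 = 573.0 s ≈ 9.55 minutes.

10 minutes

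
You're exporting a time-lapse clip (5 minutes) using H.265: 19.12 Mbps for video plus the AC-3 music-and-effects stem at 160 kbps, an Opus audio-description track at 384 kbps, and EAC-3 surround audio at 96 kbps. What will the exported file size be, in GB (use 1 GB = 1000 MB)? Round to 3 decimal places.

5 min = 300 s
Audio total: 160 + 384 + 96 = 640 kbps = 0.640 Mbps.
Total bitrate: 19.12 + 0.640 = 19.760 Mbps.
Stream data: 19.760 Mbps × 300 s = 5928.0 Mb.
5,928 Mb ÷ 8 = 741.0 MB → 0.741 GB.

0.741 GB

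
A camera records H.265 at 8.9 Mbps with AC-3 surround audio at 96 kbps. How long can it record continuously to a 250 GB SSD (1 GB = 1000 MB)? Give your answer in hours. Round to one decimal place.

Audio: 96 kbps = 0.096 Mbps.
Total bitrate: 8.9 + 0.096 = 8.996 Mbps.
Capacity: 250 GB = 2,000,000 Mb.
Recording time: 2,000,000 / 8.996 = 222,321 s ≈ 61.8 hours.

61.8 hours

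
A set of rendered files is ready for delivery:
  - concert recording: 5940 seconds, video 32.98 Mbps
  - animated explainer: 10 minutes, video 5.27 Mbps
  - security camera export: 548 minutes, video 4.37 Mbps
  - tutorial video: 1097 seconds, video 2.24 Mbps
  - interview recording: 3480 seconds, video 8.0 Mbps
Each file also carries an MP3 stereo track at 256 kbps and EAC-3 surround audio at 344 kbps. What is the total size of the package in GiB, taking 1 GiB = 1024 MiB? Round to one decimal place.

46.5 GiB

Audio total: 256 + 344 = 600 kbps = 0.600 Mbps.
concert recording: 33.580 Mbps × 5940 s = 199465.2 Mb
animated explainer: 5.870 Mbps × 600 s = 3522.0 Mb
security camera export: 4.970 Mbps × 32880 s = 163413.6 Mb
tutorial video: 2.840 Mbps × 1097 s = 3115.5 Mb
interview recording: 8.600 Mbps × 3480 s = 29928.0 Mb
Total: 399444.3 Mb = 49930.5 MB.
= 46.50 GiB.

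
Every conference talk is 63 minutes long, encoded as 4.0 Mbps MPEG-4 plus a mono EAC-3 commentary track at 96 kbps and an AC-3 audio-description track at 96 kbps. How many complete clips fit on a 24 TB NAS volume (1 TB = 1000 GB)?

12116

63 min = 3780 s
Audio total: 96 + 96 = 192 kbps = 0.192 Mbps.
Total bitrate: 4.192 Mbps.
Per item: 4.192 Mbps × 3780 s = 15,846 Mb = 1,981 MB.
Capacity: 24 TB = 192,000,000 Mb; 12116.81 items → 12116 complete.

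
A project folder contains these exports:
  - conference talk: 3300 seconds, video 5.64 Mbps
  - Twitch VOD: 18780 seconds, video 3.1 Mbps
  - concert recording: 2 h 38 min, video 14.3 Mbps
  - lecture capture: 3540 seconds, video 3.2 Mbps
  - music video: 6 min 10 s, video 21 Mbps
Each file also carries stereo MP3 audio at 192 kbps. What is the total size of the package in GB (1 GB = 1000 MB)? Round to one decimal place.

Audio: 192 kbps = 0.192 Mbps.
conference talk: 5.832 Mbps × 3300 s = 19245.6 Mb
Twitch VOD: 3.292 Mbps × 18780 s = 61823.8 Mb
concert recording: 14.492 Mbps × 9480 s = 137384.2 Mb
lecture capture: 3.392 Mbps × 3540 s = 12007.7 Mb
music video: 21.192 Mbps × 370 s = 7841.0 Mb
Total: 238302.2 Mb = 29787.8 MB.
= 29.79 GB.

29.8 GB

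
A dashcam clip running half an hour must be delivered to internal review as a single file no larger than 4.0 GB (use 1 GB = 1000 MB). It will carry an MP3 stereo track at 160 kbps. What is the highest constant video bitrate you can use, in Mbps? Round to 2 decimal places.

17.62 Mbps

Budget: 4.0 GB = 32000.0 Mb.
30 min = 1800 s
Total bitrate budget: 32000.0 Mb / 1800 s = 17.778 Mbps.
Audio: 160 kbps = 0.160 Mbps.
Video: 17.778 − 0.160 = 17.618 Mbps.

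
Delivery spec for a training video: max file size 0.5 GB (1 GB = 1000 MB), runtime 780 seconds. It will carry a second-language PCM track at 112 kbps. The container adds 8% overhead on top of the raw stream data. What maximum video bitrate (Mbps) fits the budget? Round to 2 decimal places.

Budget: 0.5 GB = 4000.0 Mb.
Stream payload after overhead: 4000.0 / 1.08 = 3703.7 Mb.
Total bitrate budget: 3703.7 Mb / 780 s = 4.748 Mbps.
Audio: 112 kbps = 0.112 Mbps.
Video: 4.748 − 0.112 = 4.636 Mbps.

4.64 Mbps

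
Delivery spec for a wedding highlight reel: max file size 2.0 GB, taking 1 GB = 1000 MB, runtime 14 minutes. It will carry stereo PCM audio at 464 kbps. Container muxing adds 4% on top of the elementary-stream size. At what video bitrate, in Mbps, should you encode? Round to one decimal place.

17.9 Mbps

Budget: 2.0 GB = 16000.0 Mb.
Stream payload after overhead: 16000.0 / 1.04 = 15384.6 Mb.
14 min = 840 s
Total bitrate budget: 15384.6 Mb / 840 s = 18.315 Mbps.
Audio: 464 kbps = 0.464 Mbps.
Video: 18.315 − 0.464 = 17.851 Mbps.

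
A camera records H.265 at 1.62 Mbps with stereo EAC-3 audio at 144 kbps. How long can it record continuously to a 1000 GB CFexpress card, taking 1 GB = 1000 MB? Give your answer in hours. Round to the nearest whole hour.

Audio: 144 kbps = 0.144 Mbps.
Total bitrate: 1.62 + 0.144 = 1.764 Mbps.
Capacity: 1000 GB = 8,000,000 Mb.
Recording time: 8,000,000 / 1.764 = 4,535,147 s ≈ 1,260 hours.

1260 hours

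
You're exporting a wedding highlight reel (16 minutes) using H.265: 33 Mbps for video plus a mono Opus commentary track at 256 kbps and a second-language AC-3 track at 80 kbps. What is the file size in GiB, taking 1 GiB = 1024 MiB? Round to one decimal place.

16 min = 960 s
Audio total: 256 + 80 = 336 kbps = 0.336 Mbps.
Total bitrate: 33 + 0.336 = 33.336 Mbps.
Stream data: 33.336 Mbps × 960 s = 32002.6 Mb.
32,003 Mb = 4,000,320,000 bytes ÷ 1,073,741,824 = 3.726 GiB.

3.7 GiB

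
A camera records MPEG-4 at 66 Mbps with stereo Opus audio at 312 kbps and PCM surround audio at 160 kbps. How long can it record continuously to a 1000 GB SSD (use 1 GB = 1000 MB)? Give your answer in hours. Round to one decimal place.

33.4 hours

Audio total: 312 + 160 = 472 kbps = 0.472 Mbps.
Total bitrate: 66 + 0.472 = 66.472 Mbps.
Capacity: 1000 GB = 8,000,000 Mb.
Recording time: 8,000,000 / 66.472 = 120,351 s ≈ 33.4 hours.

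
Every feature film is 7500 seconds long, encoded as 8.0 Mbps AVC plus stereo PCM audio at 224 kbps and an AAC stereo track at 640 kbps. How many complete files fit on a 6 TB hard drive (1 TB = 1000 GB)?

Audio total: 224 + 640 = 864 kbps = 0.864 Mbps.
Total bitrate: 8.864 Mbps.
Per item: 8.864 Mbps × 7500 s = 66,480 Mb = 8,310 MB.
Capacity: 6 TB = 48,000,000 Mb; 722.02 items → 722 complete.

722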